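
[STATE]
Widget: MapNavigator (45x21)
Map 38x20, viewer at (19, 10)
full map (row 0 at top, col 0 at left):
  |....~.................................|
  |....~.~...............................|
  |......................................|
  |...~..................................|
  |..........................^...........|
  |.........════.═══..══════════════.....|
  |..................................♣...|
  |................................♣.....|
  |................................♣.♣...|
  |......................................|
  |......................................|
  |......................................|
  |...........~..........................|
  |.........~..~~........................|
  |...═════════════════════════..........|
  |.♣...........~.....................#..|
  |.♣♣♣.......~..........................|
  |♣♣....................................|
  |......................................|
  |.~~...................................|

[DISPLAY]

   ....~.................................    
   ....~.~...............................    
   ......................................    
   ...~..................................    
   ..........................^...........    
   .........════.═══..══════════════.....    
   ..................................♣...    
   ................................♣.....    
   ................................♣.♣...    
   ......................................    
   ...................@..................    
   ......................................    
   ...........~..........................    
   .........~..~~........................    
   ...═════════════════════════..........    
   .♣...........~.....................#..    
   .♣♣♣.......~..........................    
   ♣♣....................................    
   ......................................    
   .~~...................................    
                                             


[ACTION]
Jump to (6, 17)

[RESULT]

                .............................
                .............................
                .............................
                .............................
                .............................
                ...........~.................
                .........~..~~...............
                ...═════════════════════════.
                .♣...........~...............
                .♣♣♣.......~.................
                ♣♣....@......................
                .............................
                .~~..........................
                                             
                                             
                                             
                                             
                                             
                                             
                                             
                                             


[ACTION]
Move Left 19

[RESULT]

                      .......................
                      .......................
                      .......................
                      .......................
                      .......................
                      ...........~...........
                      .........~..~~.........
                      ...════════════════════
                      .♣...........~.........
                      .♣♣♣.......~...........
                      @♣.....................
                      .......................
                      .~~....................
                                             
                                             
                                             
                                             
                                             
                                             
                                             
                                             


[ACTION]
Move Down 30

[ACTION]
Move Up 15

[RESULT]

                                             
                                             
                                             
                                             
                                             
                                             
                      ....~..................
                      ....~.~................
                      .......................
                      ...~...................
                      @......................
                      .........════.═══..════
                      .......................
                      .......................
                      .......................
                      .......................
                      .......................
                      .......................
                      ...........~...........
                      .........~..~~.........
                      ...════════════════════


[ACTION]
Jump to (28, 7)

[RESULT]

                                             
                                             
                                             
................................             
~...............................             
................................             
................................             
....................^...........             
...════.═══..══════════════.....             
............................♣...             
......................@...♣.....             
..........................♣.♣...             
................................             
................................             
................................             
.....~..........................             
...~..~~........................             
══════════════════════..........             
.......~.....................#..             
.....~..........................             
................................             


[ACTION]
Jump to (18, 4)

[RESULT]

                                             
                                             
                                             
                                             
                                             
                                             
    ....~.................................   
    ....~.~...............................   
    ......................................   
    ...~..................................   
    ..................@.......^...........   
    .........════.═══..══════════════.....   
    ..................................♣...   
    ................................♣.....   
    ................................♣.♣...   
    ......................................   
    ......................................   
    ......................................   
    ...........~..........................   
    .........~..~~........................   
    ...═════════════════════════..........   


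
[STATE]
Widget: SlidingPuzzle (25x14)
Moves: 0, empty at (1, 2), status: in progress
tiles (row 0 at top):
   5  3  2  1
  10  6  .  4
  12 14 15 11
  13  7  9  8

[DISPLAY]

┌────┬────┬────┬────┐    
│  5 │  3 │  2 │  1 │    
├────┼────┼────┼────┤    
│ 10 │  6 │    │  4 │    
├────┼────┼────┼────┤    
│ 12 │ 14 │ 15 │ 11 │    
├────┼────┼────┼────┤    
│ 13 │  7 │  9 │  8 │    
└────┴────┴────┴────┘    
Moves: 0                 
                         
                         
                         
                         


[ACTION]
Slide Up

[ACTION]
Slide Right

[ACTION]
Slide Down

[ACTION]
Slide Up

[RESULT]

┌────┬────┬────┬────┐    
│  5 │  3 │  2 │  1 │    
├────┼────┼────┼────┤    
│ 10 │  6 │ 15 │  4 │    
├────┼────┼────┼────┤    
│ 12 │    │ 14 │ 11 │    
├────┼────┼────┼────┤    
│ 13 │  7 │  9 │  8 │    
└────┴────┴────┴────┘    
Moves: 4                 
                         
                         
                         
                         


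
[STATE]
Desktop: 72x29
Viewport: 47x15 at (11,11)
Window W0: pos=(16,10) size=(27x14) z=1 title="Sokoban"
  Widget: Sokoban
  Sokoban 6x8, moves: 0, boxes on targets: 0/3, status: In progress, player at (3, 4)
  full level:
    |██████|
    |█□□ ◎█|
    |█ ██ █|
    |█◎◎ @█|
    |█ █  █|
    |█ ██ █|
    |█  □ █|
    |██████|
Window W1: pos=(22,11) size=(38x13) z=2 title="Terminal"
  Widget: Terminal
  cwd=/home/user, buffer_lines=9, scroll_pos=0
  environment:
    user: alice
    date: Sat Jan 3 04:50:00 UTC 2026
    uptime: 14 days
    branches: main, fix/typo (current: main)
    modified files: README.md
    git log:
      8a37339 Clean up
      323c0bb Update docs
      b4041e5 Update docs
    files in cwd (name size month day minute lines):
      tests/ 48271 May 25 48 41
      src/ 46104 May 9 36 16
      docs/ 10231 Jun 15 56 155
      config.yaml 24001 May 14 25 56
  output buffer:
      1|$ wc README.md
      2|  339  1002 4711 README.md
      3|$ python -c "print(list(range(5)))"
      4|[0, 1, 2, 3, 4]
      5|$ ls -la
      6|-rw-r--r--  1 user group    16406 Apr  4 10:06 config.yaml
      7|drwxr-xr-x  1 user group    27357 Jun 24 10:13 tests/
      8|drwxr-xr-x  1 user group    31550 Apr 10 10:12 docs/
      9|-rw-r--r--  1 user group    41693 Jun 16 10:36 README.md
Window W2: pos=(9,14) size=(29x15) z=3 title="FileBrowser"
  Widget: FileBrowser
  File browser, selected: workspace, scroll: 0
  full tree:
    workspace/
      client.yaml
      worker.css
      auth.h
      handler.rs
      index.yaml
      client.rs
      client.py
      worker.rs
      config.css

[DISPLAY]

     ┃ Soko┏━━━━━━━━━━━━━━━━━━━━━━━━━━━━━━━━━━━
     ┠─────┃ Terminal                          
     ┃█████┠───────────────────────────────────
━━━━━━━━━━━━━━━━━━━━━━━━━━┓                    
FileBrowser               ┃1 README.md         
──────────────────────────┨int(list(range(5)))"
 [-] workspace/           ┃                    
   client.yaml            ┃                    
   worker.css             ┃ser group    16406 A
   auth.h                 ┃ser group    27357 J
   handler.rs             ┃ser group    31550 A
   index.yaml             ┃ser group    41693 J
   client.rs              ┃━━━━━━━━━━━━━━━━━━━━
   client.py              ┃                    
   worker.rs              ┃                    


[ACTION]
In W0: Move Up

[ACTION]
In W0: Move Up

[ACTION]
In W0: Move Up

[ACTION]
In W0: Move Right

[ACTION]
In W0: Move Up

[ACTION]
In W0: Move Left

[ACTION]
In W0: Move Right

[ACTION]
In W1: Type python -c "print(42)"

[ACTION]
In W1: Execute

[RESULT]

     ┃ Soko┏━━━━━━━━━━━━━━━━━━━━━━━━━━━━━━━━━━━
     ┠─────┃ Terminal                          
     ┃█████┠───────────────────────────────────
━━━━━━━━━━━━━━━━━━━━━━━━━━┓                    
FileBrowser               ┃                    
──────────────────────────┨ser group    16406 A
 [-] workspace/           ┃ser group    27357 J
   client.yaml            ┃ser group    31550 A
   worker.css             ┃ser group    41693 J
   auth.h                 ┃int(42)"            
   handler.rs             ┃                    
   index.yaml             ┃                    
   client.rs              ┃━━━━━━━━━━━━━━━━━━━━
   client.py              ┃                    
   worker.rs              ┃                    


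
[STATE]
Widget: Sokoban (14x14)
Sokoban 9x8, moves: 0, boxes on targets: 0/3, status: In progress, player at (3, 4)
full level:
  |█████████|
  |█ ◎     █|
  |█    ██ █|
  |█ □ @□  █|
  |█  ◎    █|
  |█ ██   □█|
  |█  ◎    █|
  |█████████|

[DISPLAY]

█████████     
█ ◎     █     
█    ██ █     
█ □ @□  █     
█  ◎    █     
█ ██   □█     
█  ◎    █     
█████████     
Moves: 0  0/3 
              
              
              
              
              


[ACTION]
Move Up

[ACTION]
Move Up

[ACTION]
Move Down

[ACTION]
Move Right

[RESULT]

█████████     
█ ◎     █     
█   @██ █     
█ □  □  █     
█  ◎    █     
█ ██   □█     
█  ◎    █     
█████████     
Moves: 3  0/3 
              
              
              
              
              


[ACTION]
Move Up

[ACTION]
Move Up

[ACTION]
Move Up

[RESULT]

█████████     
█ ◎ @   █     
█    ██ █     
█ □  □  █     
█  ◎    █     
█ ██   □█     
█  ◎    █     
█████████     
Moves: 4  0/3 
              
              
              
              
              


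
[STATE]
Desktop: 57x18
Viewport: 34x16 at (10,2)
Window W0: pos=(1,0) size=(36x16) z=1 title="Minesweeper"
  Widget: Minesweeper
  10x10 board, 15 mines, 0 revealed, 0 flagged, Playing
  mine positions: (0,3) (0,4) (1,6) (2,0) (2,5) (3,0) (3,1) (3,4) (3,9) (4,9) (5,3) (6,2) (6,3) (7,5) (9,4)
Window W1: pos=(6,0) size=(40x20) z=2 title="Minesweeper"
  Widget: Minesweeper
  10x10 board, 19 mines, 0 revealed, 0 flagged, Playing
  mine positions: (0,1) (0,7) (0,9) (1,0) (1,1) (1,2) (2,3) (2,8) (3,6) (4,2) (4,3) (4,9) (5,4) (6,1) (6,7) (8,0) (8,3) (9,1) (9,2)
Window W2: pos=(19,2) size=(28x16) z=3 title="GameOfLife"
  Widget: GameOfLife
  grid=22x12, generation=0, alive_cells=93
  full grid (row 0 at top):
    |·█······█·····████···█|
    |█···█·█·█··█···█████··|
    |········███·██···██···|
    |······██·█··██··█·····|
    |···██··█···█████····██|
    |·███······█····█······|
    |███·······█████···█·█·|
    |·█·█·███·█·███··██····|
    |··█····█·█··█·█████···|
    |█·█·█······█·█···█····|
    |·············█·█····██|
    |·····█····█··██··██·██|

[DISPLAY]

─────────┏━━━━━━━━━━━━━━━━━━━━━━━━
■■■■■■■  ┃ GameOfLife             
■■■■■■■  ┠────────────────────────
■■■■■■■  ┃Gen: 0                  
■■■■■■■  ┃·█······█·····████···█  
■■■■■■■  ┃█···█·█·█··█···█████··  
■■■■■■■  ┃········███·██···██···  
■■■■■■■  ┃······██·█··██··█·····  
■■■■■■■  ┃···██··█···█████····██  
■■■■■■■  ┃·███······█····█······  
■■■■■■■  ┃███·······█████···█·█·  
         ┃·█·█·███·█·███··██····  
         ┃··█····█·█··█·█████···  
         ┃█·█·█······█·█···█····  
         ┃·············█·█····██  
         ┗━━━━━━━━━━━━━━━━━━━━━━━━


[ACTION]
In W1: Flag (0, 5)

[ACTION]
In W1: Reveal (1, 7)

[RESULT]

─────────┏━━━━━━━━━━━━━━━━━━━━━━━━
■■⚑■■■■  ┃ GameOfLife             
■■■■2■■  ┠────────────────────────
■■■■■■■  ┃Gen: 0                  
■■■■■■■  ┃·█······█·····████···█  
■■■■■■■  ┃█···█·█·█··█···█████··  
■■■■■■■  ┃········███·██···██···  
■■■■■■■  ┃······██·█··██··█·····  
■■■■■■■  ┃···██··█···█████····██  
■■■■■■■  ┃·███······█····█······  
■■■■■■■  ┃███·······█████···█·█·  
         ┃·█·█·███·█·███··██····  
         ┃··█····█·█··█·█████···  
         ┃█·█·█······█·█···█····  
         ┃·············█·█····██  
         ┗━━━━━━━━━━━━━━━━━━━━━━━━


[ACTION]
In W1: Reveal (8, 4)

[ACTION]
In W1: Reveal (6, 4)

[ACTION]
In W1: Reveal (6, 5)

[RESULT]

─────────┏━━━━━━━━━━━━━━━━━━━━━━━━
■■⚑■■■■  ┃ GameOfLife             
■■■■2■■  ┠────────────────────────
■■■■■■■  ┃Gen: 0                  
■■■■■■■  ┃·█······█·····████···█  
■■■■■■■  ┃█···█·█·█··█···█████··  
■■■■■■■  ┃········███·██···██···  
■11■■■■  ┃······██·█··██··█·····  
■■■■■■■  ┃···██··█···█████····██  
■1■■■■■  ┃·███······█····█······  
■■■■■■■  ┃███·······█████···█·█·  
         ┃·█·█·███·█·███··██····  
         ┃··█····█·█··█·█████···  
         ┃█·█·█······█·█···█····  
         ┃·············█·█····██  
         ┗━━━━━━━━━━━━━━━━━━━━━━━━


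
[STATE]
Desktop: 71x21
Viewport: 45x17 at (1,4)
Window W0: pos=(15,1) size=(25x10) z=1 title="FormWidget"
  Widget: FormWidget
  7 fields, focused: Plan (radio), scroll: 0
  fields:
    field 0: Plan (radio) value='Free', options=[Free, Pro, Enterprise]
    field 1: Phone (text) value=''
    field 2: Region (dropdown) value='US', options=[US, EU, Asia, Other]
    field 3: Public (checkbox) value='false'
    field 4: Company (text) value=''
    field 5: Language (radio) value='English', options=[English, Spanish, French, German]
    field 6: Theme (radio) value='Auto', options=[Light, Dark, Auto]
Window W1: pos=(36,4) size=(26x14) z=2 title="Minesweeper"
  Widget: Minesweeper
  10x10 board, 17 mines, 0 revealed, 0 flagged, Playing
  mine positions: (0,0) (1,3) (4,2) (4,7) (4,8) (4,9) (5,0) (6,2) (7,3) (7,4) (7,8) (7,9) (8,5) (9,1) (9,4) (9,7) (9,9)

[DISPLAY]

              ┃> Plan:       (●) Fr┏━━━━━━━━━
              ┃  Phone:      [     ┃ Mineswee
              ┃  Region:     [US   ┠─────────
              ┃  Public:     [ ]   ┃■■■■■■■■■
              ┃  Company:    [     ┃■■■■■■■■■
              ┃  Language:   (●) En┃■■■■■■■■■
              ┗━━━━━━━━━━━━━━━━━━━━┃■■■■■■■■■
                                   ┃■■■■■■■■■
                                   ┃■■■■■■■■■
                                   ┃■■■■■■■■■
                                   ┃■■■■■■■■■
                                   ┃■■■■■■■■■
                                   ┃■■■■■■■■■
                                   ┗━━━━━━━━━
                                             
                                             
                                             


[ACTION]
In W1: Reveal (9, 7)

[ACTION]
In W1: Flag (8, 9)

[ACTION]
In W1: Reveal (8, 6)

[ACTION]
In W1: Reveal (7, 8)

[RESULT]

              ┃> Plan:       (●) Fr┏━━━━━━━━━
              ┃  Phone:      [     ┃ Mineswee
              ┃  Region:     [US   ┠─────────
              ┃  Public:     [ ]   ┃✹■■■■■■■■
              ┃  Company:    [     ┃■■■✹■■■■■
              ┃  Language:   (●) En┃■■■■■■■■■
              ┗━━━━━━━━━━━━━━━━━━━━┃■■■■■■■■■
                                   ┃■■✹■■■■✹✹
                                   ┃✹■■■■■■■■
                                   ┃■■✹■■■■■■
                                   ┃■■■✹✹■■■✹
                                   ┃■■■■■✹■■■
                                   ┃■✹■■✹■■✹■
                                   ┗━━━━━━━━━
                                             
                                             
                                             


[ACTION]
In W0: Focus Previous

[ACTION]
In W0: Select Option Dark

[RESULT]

              ┃  Plan:       (●) Fr┏━━━━━━━━━
              ┃  Phone:      [     ┃ Mineswee
              ┃  Region:     [US   ┠─────────
              ┃  Public:     [ ]   ┃✹■■■■■■■■
              ┃  Company:    [     ┃■■■✹■■■■■
              ┃  Language:   (●) En┃■■■■■■■■■
              ┗━━━━━━━━━━━━━━━━━━━━┃■■■■■■■■■
                                   ┃■■✹■■■■✹✹
                                   ┃✹■■■■■■■■
                                   ┃■■✹■■■■■■
                                   ┃■■■✹✹■■■✹
                                   ┃■■■■■✹■■■
                                   ┃■✹■■✹■■✹■
                                   ┗━━━━━━━━━
                                             
                                             
                                             


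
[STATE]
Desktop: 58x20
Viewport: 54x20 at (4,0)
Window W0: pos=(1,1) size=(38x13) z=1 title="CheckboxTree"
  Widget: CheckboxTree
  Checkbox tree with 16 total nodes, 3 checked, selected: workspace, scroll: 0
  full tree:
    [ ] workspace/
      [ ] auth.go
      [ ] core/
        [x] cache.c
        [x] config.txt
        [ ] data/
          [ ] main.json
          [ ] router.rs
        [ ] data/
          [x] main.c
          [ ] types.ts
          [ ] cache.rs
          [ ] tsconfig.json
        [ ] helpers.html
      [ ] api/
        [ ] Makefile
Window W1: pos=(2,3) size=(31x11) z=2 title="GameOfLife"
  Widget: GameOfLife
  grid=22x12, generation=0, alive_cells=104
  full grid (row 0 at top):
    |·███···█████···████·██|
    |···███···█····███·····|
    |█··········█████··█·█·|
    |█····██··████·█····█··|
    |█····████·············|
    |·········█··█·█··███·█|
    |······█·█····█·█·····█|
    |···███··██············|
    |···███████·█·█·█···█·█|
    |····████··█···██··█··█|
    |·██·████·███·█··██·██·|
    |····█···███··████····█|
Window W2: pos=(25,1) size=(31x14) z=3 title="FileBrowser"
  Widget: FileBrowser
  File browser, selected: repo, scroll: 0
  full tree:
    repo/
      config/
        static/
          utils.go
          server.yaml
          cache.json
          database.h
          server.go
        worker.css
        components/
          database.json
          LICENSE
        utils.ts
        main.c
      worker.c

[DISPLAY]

                                                      
━━━━━━━━━━━━━━━━━━━━━┏━━━━━━━━━━━━━━━━━━━━━━━━━━━━━┓  
heckboxTree          ┃ FileBrowser                 ┃  
━━━━━━━━━━━━━━━━━━━━━┠─────────────────────────────┨  
GameOfLife           ┃> [-] repo/                  ┃  
─────────────────────┃    [+] config/              ┃  
en: 0                ┃    worker.c                 ┃  
····██··████·█····█··┃                             ┃  
····████·············┃                             ┃  
········█··█·█··███·█┃                             ┃  
·····█·█····█·█·····█┃                             ┃  
··███··██············┃                             ┃  
··███████·█·█·█···█·█┃                             ┃  
━━━━━━━━━━━━━━━━━━━━━┃                             ┃  
                     ┗━━━━━━━━━━━━━━━━━━━━━━━━━━━━━┛  
                                                      
                                                      
                                                      
                                                      
                                                      


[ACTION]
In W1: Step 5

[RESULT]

                                                      
━━━━━━━━━━━━━━━━━━━━━┏━━━━━━━━━━━━━━━━━━━━━━━━━━━━━┓  
heckboxTree          ┃ FileBrowser                 ┃  
━━━━━━━━━━━━━━━━━━━━━┠─────────────────────────────┨  
GameOfLife           ┃> [-] repo/                  ┃  
─────────────────────┃    [+] config/              ┃  
en: 5                ┃    worker.c                 ┃  
█·██····██······█···█┃                             ┃  
··██·████████···█···█┃                             ┃  
···█·█····██·····███·┃                             ┃  
···██·██·············┃                             ┃  
·····█·█·············┃                             ┃  
·············██······┃                             ┃  
━━━━━━━━━━━━━━━━━━━━━┃                             ┃  
                     ┗━━━━━━━━━━━━━━━━━━━━━━━━━━━━━┛  
                                                      
                                                      
                                                      
                                                      
                                                      


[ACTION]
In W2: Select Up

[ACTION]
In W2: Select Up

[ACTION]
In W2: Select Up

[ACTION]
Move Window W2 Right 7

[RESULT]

                                                      
━━━━━━━━━━━━━━━━━━━━━━━┏━━━━━━━━━━━━━━━━━━━━━━━━━━━━━┓
heckboxTree            ┃ FileBrowser                 ┃
━━━━━━━━━━━━━━━━━━━━━━━┠─────────────────────────────┨
GameOfLife             ┃> [-] repo/                  ┃
───────────────────────┃    [+] config/              ┃
en: 5                  ┃    worker.c                 ┃
█·██····██······█···█  ┃                             ┃
··██·████████···█···█  ┃                             ┃
···█·█····██·····███·  ┃                             ┃
···██·██·············  ┃                             ┃
·····█·█·············  ┃                             ┃
·············██······  ┃                             ┃
━━━━━━━━━━━━━━━━━━━━━━━┃                             ┃
                       ┗━━━━━━━━━━━━━━━━━━━━━━━━━━━━━┛
                                                      
                                                      
                                                      
                                                      
                                                      


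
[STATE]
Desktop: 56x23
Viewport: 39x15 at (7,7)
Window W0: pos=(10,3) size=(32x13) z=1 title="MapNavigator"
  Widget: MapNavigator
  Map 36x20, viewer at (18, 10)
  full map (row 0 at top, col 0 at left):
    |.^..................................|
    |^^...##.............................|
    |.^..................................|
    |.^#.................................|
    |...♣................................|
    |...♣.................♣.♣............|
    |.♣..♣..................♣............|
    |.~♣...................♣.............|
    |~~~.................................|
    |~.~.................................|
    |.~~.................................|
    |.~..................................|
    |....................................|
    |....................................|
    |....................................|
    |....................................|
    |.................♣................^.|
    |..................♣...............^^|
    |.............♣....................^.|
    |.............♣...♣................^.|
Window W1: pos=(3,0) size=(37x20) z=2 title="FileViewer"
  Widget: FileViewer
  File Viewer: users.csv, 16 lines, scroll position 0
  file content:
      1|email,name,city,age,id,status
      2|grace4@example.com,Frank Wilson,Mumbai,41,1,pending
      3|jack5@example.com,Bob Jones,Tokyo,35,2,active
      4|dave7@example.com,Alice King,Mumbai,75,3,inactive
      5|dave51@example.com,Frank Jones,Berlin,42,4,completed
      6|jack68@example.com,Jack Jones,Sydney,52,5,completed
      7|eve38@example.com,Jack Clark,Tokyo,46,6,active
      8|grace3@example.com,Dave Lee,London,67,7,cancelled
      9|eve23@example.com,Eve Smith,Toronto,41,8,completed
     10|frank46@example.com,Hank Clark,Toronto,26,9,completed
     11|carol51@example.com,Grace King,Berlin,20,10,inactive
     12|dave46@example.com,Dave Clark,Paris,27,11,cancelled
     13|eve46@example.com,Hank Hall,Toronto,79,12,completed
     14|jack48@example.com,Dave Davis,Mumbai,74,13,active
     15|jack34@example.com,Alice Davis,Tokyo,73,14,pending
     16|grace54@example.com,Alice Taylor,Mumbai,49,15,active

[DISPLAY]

e51@example.com,Frank Jones,Ber░┃.┃    
k68@example.com,Jack Jones,Sydn░┃.┃    
38@example.com,Jack Clark,Tokyo░┃.┃    
ce3@example.com,Dave Lee,London░┃.┃    
23@example.com,Eve Smith,Toront░┃.┃    
nk46@example.com,Hank Clark,Tor░┃.┃    
ol51@example.com,Grace King,Ber░┃.┃    
e46@example.com,Dave Clark,Pari░┃.┃    
46@example.com,Hank Hall,Toront░┃━┛    
k48@example.com,Dave Davis,Mumb░┃      
k34@example.com,Alice Davis,Tok░┃      
ce54@example.com,Alice Taylor,M▼┃      
━━━━━━━━━━━━━━━━━━━━━━━━━━━━━━━━┛      
                                       
                                       


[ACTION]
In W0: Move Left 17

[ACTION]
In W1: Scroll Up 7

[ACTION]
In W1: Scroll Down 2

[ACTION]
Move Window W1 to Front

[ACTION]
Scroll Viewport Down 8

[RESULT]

k68@example.com,Jack Jones,Sydn░┃.┃    
38@example.com,Jack Clark,Tokyo░┃.┃    
ce3@example.com,Dave Lee,London░┃.┃    
23@example.com,Eve Smith,Toront░┃.┃    
nk46@example.com,Hank Clark,Tor░┃.┃    
ol51@example.com,Grace King,Ber░┃.┃    
e46@example.com,Dave Clark,Pari░┃.┃    
46@example.com,Hank Hall,Toront░┃━┛    
k48@example.com,Dave Davis,Mumb░┃      
k34@example.com,Alice Davis,Tok░┃      
ce54@example.com,Alice Taylor,M▼┃      
━━━━━━━━━━━━━━━━━━━━━━━━━━━━━━━━┛      
                                       
                                       
                                       


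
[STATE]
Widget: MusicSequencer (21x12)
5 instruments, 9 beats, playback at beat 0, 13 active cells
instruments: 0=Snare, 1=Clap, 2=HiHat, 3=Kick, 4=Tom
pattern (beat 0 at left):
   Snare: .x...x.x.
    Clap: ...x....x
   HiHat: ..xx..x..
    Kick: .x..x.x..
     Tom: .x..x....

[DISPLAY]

      ▼12345678      
 Snare·█···█·█·      
  Clap···█····█      
 HiHat··██··█··      
  Kick·█··█·█··      
   Tom·█··█····      
                     
                     
                     
                     
                     
                     


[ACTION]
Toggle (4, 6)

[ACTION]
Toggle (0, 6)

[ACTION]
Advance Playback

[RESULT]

      0▼2345678      
 Snare·█···███·      
  Clap···█····█      
 HiHat··██··█··      
  Kick·█··█·█··      
   Tom·█··█·█··      
                     
                     
                     
                     
                     
                     


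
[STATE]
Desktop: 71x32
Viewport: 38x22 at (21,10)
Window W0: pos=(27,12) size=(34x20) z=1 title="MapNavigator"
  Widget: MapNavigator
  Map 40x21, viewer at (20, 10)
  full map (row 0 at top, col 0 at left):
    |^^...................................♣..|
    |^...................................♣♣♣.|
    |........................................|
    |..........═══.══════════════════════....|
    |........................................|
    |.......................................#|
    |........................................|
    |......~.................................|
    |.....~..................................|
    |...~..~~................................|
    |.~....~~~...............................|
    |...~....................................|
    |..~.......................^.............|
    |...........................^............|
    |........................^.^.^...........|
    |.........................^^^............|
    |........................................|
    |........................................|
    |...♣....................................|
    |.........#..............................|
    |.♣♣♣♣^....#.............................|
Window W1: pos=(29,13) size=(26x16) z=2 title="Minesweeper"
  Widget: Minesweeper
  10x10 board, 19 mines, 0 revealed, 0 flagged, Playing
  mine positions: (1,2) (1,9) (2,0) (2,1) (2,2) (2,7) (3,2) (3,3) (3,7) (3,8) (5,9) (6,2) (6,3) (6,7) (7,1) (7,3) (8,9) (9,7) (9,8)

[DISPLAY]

                                      
                                      
      ┏━━━━━━━━━━━━━━━━━━━━━━━━━━━━━━━
      ┃ ┏━━━━━━━━━━━━━━━━━━━━━━━━┓    
      ┠─┃ Minesweeper            ┃────
      ┃.┠────────────────────────┨....
      ┃.┃■■■■■■■■■■              ┃════
      ┃.┃■■■■■■■■■■              ┃....
      ┃.┃■■■■■■■■■■              ┃....
      ┃.┃■■■■■■■■■■              ┃....
      ┃.┃■■■■■■■■■■              ┃....
      ┃.┃■■■■■■■■■■              ┃....
      ┃.┃■■■■■■■■■■              ┃....
      ┃.┃■■■■■■■■■■              ┃....
      ┃.┃■■■■■■■■■■              ┃....
      ┃.┃■■■■■■■■■■              ┃....
      ┃.┃                        ┃....
      ┃.┃                        ┃....
      ┃.┗━━━━━━━━━━━━━━━━━━━━━━━━┛....
      ┃...............................
      ┃...............................
      ┗━━━━━━━━━━━━━━━━━━━━━━━━━━━━━━━


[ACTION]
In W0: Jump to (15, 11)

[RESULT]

                                      
                                      
      ┏━━━━━━━━━━━━━━━━━━━━━━━━━━━━━━━
      ┃ ┏━━━━━━━━━━━━━━━━━━━━━━━━┓    
      ┠─┃ Minesweeper            ┃────
      ┃ ┠────────────────────────┨════
      ┃ ┃■■■■■■■■■■              ┃....
      ┃ ┃■■■■■■■■■■              ┃....
      ┃ ┃■■■■■■■■■■              ┃....
      ┃ ┃■■■■■■■■■■              ┃....
      ┃ ┃■■■■■■■■■■              ┃....
      ┃ ┃■■■■■■■■■■              ┃....
      ┃ ┃■■■■■■■■■■              ┃....
      ┃ ┃■■■■■■■■■■              ┃....
      ┃ ┃■■■■■■■■■■              ┃^...
      ┃ ┃■■■■■■■■■■              ┃.^..
      ┃ ┃                        ┃^.^.
      ┃ ┃                        ┃^^..
      ┃ ┗━━━━━━━━━━━━━━━━━━━━━━━━┛....
      ┃ ..............................
      ┃ ...♣..........................
      ┗━━━━━━━━━━━━━━━━━━━━━━━━━━━━━━━


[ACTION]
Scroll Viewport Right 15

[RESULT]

                                      
                                      
━━━━━━━━━━━━━━━━━━━━━━━━━━━┓          
━━━━━━━━━━━━━━━━━━━━━┓     ┃          
nesweeper            ┃─────┨          
─────────────────────┨═════┃          
■■■■■■■              ┃.....┃          
■■■■■■■              ┃.....┃          
■■■■■■■              ┃.....┃          
■■■■■■■              ┃.....┃          
■■■■■■■              ┃.....┃          
■■■■■■■              ┃.....┃          
■■■■■■■              ┃.....┃          
■■■■■■■              ┃.....┃          
■■■■■■■              ┃^....┃          
■■■■■■■              ┃.^...┃          
                     ┃^.^..┃          
                     ┃^^...┃          
━━━━━━━━━━━━━━━━━━━━━┛.....┃          
...........................┃          
...........................┃          
━━━━━━━━━━━━━━━━━━━━━━━━━━━┛          
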